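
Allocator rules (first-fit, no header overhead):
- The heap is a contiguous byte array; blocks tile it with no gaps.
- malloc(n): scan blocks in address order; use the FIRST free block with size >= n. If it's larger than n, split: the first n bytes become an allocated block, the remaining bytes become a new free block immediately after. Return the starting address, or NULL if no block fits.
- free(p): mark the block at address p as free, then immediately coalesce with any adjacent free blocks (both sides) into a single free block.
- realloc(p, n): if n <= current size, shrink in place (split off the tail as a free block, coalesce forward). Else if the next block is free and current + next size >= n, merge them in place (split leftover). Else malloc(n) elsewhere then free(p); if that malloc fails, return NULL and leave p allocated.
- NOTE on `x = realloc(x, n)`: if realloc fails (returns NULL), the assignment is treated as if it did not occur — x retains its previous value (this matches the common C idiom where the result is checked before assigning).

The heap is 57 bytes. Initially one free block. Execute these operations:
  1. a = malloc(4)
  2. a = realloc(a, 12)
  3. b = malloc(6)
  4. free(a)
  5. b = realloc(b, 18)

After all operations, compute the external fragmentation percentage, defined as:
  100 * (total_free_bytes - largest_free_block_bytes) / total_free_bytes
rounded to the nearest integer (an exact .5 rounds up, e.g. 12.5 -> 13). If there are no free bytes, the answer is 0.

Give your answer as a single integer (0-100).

Op 1: a = malloc(4) -> a = 0; heap: [0-3 ALLOC][4-56 FREE]
Op 2: a = realloc(a, 12) -> a = 0; heap: [0-11 ALLOC][12-56 FREE]
Op 3: b = malloc(6) -> b = 12; heap: [0-11 ALLOC][12-17 ALLOC][18-56 FREE]
Op 4: free(a) -> (freed a); heap: [0-11 FREE][12-17 ALLOC][18-56 FREE]
Op 5: b = realloc(b, 18) -> b = 12; heap: [0-11 FREE][12-29 ALLOC][30-56 FREE]
Free blocks: [12 27] total_free=39 largest=27 -> 100*(39-27)/39 = 1200/39 ≈ 30.769 -> rounds to 31

Answer: 31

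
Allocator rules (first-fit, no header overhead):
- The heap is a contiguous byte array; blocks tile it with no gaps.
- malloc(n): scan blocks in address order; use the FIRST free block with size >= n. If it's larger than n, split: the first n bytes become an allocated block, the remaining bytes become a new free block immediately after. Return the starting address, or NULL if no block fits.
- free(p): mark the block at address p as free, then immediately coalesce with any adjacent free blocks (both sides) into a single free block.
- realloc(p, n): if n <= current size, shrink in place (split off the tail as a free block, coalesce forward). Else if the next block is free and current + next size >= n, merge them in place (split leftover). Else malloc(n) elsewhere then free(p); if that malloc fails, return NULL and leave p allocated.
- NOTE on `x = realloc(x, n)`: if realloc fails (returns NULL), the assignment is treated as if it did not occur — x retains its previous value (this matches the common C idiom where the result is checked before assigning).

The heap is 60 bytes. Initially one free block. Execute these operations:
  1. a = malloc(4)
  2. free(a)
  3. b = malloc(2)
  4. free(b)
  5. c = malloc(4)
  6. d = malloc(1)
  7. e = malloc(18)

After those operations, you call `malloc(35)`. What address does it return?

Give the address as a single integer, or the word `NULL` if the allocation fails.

Op 1: a = malloc(4) -> a = 0; heap: [0-3 ALLOC][4-59 FREE]
Op 2: free(a) -> (freed a); heap: [0-59 FREE]
Op 3: b = malloc(2) -> b = 0; heap: [0-1 ALLOC][2-59 FREE]
Op 4: free(b) -> (freed b); heap: [0-59 FREE]
Op 5: c = malloc(4) -> c = 0; heap: [0-3 ALLOC][4-59 FREE]
Op 6: d = malloc(1) -> d = 4; heap: [0-3 ALLOC][4-4 ALLOC][5-59 FREE]
Op 7: e = malloc(18) -> e = 5; heap: [0-3 ALLOC][4-4 ALLOC][5-22 ALLOC][23-59 FREE]
malloc(35): first-fit scan over [0-3 ALLOC][4-4 ALLOC][5-22 ALLOC][23-59 FREE] -> 23

Answer: 23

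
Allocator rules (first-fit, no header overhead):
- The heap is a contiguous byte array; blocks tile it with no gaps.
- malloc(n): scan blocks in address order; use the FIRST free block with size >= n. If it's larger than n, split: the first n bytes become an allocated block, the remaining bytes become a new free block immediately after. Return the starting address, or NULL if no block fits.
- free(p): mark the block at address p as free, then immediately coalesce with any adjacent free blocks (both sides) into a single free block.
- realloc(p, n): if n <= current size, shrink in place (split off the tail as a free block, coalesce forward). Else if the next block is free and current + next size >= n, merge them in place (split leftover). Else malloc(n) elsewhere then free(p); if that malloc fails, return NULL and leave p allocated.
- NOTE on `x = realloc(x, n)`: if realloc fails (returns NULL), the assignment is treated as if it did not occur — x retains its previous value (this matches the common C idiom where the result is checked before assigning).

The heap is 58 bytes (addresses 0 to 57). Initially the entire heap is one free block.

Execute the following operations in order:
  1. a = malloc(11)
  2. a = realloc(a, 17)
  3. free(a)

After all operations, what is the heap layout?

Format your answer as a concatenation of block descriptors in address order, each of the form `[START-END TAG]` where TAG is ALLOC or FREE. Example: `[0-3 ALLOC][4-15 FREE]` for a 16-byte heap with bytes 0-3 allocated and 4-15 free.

Op 1: a = malloc(11) -> a = 0; heap: [0-10 ALLOC][11-57 FREE]
Op 2: a = realloc(a, 17) -> a = 0; heap: [0-16 ALLOC][17-57 FREE]
Op 3: free(a) -> (freed a); heap: [0-57 FREE]

Answer: [0-57 FREE]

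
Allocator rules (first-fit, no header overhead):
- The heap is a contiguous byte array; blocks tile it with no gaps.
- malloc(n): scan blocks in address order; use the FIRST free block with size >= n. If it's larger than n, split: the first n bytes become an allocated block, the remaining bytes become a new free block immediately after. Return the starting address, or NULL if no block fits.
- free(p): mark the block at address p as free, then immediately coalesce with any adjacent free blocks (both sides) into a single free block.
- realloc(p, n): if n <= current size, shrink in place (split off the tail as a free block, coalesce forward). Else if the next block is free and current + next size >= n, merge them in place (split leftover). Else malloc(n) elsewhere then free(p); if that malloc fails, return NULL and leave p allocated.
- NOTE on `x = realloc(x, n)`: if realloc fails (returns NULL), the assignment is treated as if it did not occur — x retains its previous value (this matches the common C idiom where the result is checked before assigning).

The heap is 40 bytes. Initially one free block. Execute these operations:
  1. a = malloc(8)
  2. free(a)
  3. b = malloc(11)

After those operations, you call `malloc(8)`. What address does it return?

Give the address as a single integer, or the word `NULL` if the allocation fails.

Answer: 11

Derivation:
Op 1: a = malloc(8) -> a = 0; heap: [0-7 ALLOC][8-39 FREE]
Op 2: free(a) -> (freed a); heap: [0-39 FREE]
Op 3: b = malloc(11) -> b = 0; heap: [0-10 ALLOC][11-39 FREE]
malloc(8): first-fit scan over [0-10 ALLOC][11-39 FREE] -> 11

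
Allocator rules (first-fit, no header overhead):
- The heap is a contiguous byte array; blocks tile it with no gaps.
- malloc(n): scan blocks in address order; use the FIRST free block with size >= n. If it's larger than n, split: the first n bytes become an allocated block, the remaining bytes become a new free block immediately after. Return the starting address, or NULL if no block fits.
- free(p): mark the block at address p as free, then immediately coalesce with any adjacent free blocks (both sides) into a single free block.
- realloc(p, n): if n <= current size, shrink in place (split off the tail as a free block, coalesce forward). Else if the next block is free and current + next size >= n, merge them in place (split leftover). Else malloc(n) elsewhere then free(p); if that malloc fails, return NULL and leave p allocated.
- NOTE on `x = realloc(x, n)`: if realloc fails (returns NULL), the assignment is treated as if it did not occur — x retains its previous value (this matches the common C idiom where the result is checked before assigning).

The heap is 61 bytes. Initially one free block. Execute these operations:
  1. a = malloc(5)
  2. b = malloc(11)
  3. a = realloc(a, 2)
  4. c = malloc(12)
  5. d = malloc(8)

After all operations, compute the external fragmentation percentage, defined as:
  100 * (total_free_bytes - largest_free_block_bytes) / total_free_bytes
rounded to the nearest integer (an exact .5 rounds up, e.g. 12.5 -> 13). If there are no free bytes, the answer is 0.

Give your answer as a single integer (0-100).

Answer: 11

Derivation:
Op 1: a = malloc(5) -> a = 0; heap: [0-4 ALLOC][5-60 FREE]
Op 2: b = malloc(11) -> b = 5; heap: [0-4 ALLOC][5-15 ALLOC][16-60 FREE]
Op 3: a = realloc(a, 2) -> a = 0; heap: [0-1 ALLOC][2-4 FREE][5-15 ALLOC][16-60 FREE]
Op 4: c = malloc(12) -> c = 16; heap: [0-1 ALLOC][2-4 FREE][5-15 ALLOC][16-27 ALLOC][28-60 FREE]
Op 5: d = malloc(8) -> d = 28; heap: [0-1 ALLOC][2-4 FREE][5-15 ALLOC][16-27 ALLOC][28-35 ALLOC][36-60 FREE]
Free blocks: [3 25] total_free=28 largest=25 -> 100*(28-25)/28 = 300/28 ≈ 10.714 -> rounds to 11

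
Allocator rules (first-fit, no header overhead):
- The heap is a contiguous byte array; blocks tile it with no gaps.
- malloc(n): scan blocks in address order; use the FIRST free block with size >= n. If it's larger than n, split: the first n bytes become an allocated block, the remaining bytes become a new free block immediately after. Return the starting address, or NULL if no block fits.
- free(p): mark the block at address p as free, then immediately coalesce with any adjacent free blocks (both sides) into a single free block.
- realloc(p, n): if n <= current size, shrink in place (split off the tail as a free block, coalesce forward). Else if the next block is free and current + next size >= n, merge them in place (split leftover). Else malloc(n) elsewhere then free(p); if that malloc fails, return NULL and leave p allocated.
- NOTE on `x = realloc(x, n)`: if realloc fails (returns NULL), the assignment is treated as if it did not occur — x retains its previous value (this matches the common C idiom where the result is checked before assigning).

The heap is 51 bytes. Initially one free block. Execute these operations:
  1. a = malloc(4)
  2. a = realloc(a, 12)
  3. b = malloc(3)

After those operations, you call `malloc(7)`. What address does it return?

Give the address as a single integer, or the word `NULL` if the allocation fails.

Op 1: a = malloc(4) -> a = 0; heap: [0-3 ALLOC][4-50 FREE]
Op 2: a = realloc(a, 12) -> a = 0; heap: [0-11 ALLOC][12-50 FREE]
Op 3: b = malloc(3) -> b = 12; heap: [0-11 ALLOC][12-14 ALLOC][15-50 FREE]
malloc(7): first-fit scan over [0-11 ALLOC][12-14 ALLOC][15-50 FREE] -> 15

Answer: 15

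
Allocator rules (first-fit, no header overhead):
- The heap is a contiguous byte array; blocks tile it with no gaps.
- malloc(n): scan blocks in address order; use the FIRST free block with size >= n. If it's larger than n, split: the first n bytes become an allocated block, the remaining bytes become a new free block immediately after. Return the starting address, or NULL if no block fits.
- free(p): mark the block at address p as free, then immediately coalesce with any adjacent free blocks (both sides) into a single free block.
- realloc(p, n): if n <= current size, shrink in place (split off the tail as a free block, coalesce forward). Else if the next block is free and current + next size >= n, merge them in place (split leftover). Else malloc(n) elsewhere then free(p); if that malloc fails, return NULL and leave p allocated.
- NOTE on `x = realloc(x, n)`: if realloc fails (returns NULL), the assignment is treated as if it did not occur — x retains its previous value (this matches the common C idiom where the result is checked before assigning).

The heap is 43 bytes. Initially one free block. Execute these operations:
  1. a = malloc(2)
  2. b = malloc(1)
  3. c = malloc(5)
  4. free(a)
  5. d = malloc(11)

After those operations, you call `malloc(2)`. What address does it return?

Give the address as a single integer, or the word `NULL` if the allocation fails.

Op 1: a = malloc(2) -> a = 0; heap: [0-1 ALLOC][2-42 FREE]
Op 2: b = malloc(1) -> b = 2; heap: [0-1 ALLOC][2-2 ALLOC][3-42 FREE]
Op 3: c = malloc(5) -> c = 3; heap: [0-1 ALLOC][2-2 ALLOC][3-7 ALLOC][8-42 FREE]
Op 4: free(a) -> (freed a); heap: [0-1 FREE][2-2 ALLOC][3-7 ALLOC][8-42 FREE]
Op 5: d = malloc(11) -> d = 8; heap: [0-1 FREE][2-2 ALLOC][3-7 ALLOC][8-18 ALLOC][19-42 FREE]
malloc(2): first-fit scan over [0-1 FREE][2-2 ALLOC][3-7 ALLOC][8-18 ALLOC][19-42 FREE] -> 0

Answer: 0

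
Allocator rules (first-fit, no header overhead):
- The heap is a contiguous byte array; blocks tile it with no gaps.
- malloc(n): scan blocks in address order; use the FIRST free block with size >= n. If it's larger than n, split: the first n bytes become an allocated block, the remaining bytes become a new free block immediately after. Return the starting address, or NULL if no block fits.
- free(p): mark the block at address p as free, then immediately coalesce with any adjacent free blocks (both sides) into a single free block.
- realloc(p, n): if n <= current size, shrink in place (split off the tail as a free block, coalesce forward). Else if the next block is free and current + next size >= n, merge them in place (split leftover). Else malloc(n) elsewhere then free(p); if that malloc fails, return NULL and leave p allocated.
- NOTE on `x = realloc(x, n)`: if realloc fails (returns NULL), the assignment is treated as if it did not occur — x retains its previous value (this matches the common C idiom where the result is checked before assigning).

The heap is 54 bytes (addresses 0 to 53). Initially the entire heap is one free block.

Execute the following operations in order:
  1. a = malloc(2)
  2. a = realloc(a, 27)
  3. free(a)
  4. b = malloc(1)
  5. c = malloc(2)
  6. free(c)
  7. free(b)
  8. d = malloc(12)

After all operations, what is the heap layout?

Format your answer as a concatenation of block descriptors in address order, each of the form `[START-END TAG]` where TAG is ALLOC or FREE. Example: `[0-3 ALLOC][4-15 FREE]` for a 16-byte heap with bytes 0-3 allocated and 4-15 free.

Op 1: a = malloc(2) -> a = 0; heap: [0-1 ALLOC][2-53 FREE]
Op 2: a = realloc(a, 27) -> a = 0; heap: [0-26 ALLOC][27-53 FREE]
Op 3: free(a) -> (freed a); heap: [0-53 FREE]
Op 4: b = malloc(1) -> b = 0; heap: [0-0 ALLOC][1-53 FREE]
Op 5: c = malloc(2) -> c = 1; heap: [0-0 ALLOC][1-2 ALLOC][3-53 FREE]
Op 6: free(c) -> (freed c); heap: [0-0 ALLOC][1-53 FREE]
Op 7: free(b) -> (freed b); heap: [0-53 FREE]
Op 8: d = malloc(12) -> d = 0; heap: [0-11 ALLOC][12-53 FREE]

Answer: [0-11 ALLOC][12-53 FREE]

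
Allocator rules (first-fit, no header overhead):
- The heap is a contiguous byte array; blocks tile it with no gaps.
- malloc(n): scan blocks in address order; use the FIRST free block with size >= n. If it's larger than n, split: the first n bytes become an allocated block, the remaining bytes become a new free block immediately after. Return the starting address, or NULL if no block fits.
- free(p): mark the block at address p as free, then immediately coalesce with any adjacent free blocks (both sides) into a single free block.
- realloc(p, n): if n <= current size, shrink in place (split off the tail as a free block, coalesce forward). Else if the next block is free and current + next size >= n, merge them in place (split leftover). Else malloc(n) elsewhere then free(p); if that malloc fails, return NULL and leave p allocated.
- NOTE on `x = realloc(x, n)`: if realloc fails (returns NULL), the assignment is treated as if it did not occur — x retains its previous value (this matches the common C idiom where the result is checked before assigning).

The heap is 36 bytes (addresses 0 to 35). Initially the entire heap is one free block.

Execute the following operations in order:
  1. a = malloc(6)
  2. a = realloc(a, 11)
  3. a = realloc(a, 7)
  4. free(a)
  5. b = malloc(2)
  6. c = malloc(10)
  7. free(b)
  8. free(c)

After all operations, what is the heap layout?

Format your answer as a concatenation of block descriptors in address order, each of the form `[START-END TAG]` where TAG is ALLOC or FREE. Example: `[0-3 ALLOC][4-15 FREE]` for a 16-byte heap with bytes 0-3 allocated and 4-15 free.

Answer: [0-35 FREE]

Derivation:
Op 1: a = malloc(6) -> a = 0; heap: [0-5 ALLOC][6-35 FREE]
Op 2: a = realloc(a, 11) -> a = 0; heap: [0-10 ALLOC][11-35 FREE]
Op 3: a = realloc(a, 7) -> a = 0; heap: [0-6 ALLOC][7-35 FREE]
Op 4: free(a) -> (freed a); heap: [0-35 FREE]
Op 5: b = malloc(2) -> b = 0; heap: [0-1 ALLOC][2-35 FREE]
Op 6: c = malloc(10) -> c = 2; heap: [0-1 ALLOC][2-11 ALLOC][12-35 FREE]
Op 7: free(b) -> (freed b); heap: [0-1 FREE][2-11 ALLOC][12-35 FREE]
Op 8: free(c) -> (freed c); heap: [0-35 FREE]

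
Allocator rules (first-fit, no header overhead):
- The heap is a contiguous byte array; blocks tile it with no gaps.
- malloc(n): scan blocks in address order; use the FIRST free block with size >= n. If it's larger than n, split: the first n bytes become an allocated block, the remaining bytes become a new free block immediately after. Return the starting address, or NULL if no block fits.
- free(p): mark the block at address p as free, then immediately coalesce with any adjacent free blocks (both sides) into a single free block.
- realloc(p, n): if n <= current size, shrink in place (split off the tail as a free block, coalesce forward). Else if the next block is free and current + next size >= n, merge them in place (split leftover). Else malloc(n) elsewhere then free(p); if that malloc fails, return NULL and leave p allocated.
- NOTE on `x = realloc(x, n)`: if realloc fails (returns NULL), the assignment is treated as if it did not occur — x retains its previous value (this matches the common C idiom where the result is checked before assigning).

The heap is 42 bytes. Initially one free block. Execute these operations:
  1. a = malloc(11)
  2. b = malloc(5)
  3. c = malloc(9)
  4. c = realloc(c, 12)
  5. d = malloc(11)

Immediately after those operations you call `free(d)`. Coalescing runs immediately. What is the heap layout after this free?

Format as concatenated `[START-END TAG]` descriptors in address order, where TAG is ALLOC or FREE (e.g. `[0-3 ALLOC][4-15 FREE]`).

Answer: [0-10 ALLOC][11-15 ALLOC][16-27 ALLOC][28-41 FREE]

Derivation:
Op 1: a = malloc(11) -> a = 0; heap: [0-10 ALLOC][11-41 FREE]
Op 2: b = malloc(5) -> b = 11; heap: [0-10 ALLOC][11-15 ALLOC][16-41 FREE]
Op 3: c = malloc(9) -> c = 16; heap: [0-10 ALLOC][11-15 ALLOC][16-24 ALLOC][25-41 FREE]
Op 4: c = realloc(c, 12) -> c = 16; heap: [0-10 ALLOC][11-15 ALLOC][16-27 ALLOC][28-41 FREE]
Op 5: d = malloc(11) -> d = 28; heap: [0-10 ALLOC][11-15 ALLOC][16-27 ALLOC][28-38 ALLOC][39-41 FREE]
free(d): d = 28 -> block [28-38 ALLOC]; mark free, coalesce with adjacent free neighbors -> [0-10 ALLOC][11-15 ALLOC][16-27 ALLOC][28-41 FREE]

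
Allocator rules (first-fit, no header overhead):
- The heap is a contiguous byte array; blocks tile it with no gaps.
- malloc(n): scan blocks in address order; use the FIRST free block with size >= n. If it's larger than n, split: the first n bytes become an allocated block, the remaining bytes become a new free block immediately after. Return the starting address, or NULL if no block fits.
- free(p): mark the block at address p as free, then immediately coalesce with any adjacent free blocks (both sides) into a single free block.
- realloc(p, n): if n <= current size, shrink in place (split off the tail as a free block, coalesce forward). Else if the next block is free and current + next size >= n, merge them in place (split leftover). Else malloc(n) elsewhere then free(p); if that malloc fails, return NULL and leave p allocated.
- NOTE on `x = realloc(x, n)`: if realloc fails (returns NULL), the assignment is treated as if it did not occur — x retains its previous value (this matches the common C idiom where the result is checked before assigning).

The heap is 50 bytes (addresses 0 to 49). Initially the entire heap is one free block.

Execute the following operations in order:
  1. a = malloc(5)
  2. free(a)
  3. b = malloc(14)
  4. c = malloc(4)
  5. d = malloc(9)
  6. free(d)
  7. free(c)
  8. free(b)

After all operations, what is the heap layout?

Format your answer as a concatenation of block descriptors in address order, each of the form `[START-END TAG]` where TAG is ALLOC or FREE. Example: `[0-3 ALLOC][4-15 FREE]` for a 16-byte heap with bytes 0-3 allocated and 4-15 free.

Op 1: a = malloc(5) -> a = 0; heap: [0-4 ALLOC][5-49 FREE]
Op 2: free(a) -> (freed a); heap: [0-49 FREE]
Op 3: b = malloc(14) -> b = 0; heap: [0-13 ALLOC][14-49 FREE]
Op 4: c = malloc(4) -> c = 14; heap: [0-13 ALLOC][14-17 ALLOC][18-49 FREE]
Op 5: d = malloc(9) -> d = 18; heap: [0-13 ALLOC][14-17 ALLOC][18-26 ALLOC][27-49 FREE]
Op 6: free(d) -> (freed d); heap: [0-13 ALLOC][14-17 ALLOC][18-49 FREE]
Op 7: free(c) -> (freed c); heap: [0-13 ALLOC][14-49 FREE]
Op 8: free(b) -> (freed b); heap: [0-49 FREE]

Answer: [0-49 FREE]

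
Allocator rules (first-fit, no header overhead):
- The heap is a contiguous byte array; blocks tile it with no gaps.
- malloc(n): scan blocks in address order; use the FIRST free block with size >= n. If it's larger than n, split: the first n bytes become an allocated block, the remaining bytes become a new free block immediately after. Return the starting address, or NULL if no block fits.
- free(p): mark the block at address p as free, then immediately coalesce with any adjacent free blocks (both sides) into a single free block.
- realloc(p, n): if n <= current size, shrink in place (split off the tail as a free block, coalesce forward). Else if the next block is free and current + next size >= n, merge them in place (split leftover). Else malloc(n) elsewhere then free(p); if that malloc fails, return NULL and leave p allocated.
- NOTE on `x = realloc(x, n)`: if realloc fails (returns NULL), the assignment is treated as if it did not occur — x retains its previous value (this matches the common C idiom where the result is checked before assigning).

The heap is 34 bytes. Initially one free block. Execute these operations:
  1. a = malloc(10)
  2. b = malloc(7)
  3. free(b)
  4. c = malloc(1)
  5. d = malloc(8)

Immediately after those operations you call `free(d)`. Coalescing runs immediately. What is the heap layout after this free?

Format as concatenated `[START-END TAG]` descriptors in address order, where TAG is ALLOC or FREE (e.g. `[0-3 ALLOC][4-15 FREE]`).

Answer: [0-9 ALLOC][10-10 ALLOC][11-33 FREE]

Derivation:
Op 1: a = malloc(10) -> a = 0; heap: [0-9 ALLOC][10-33 FREE]
Op 2: b = malloc(7) -> b = 10; heap: [0-9 ALLOC][10-16 ALLOC][17-33 FREE]
Op 3: free(b) -> (freed b); heap: [0-9 ALLOC][10-33 FREE]
Op 4: c = malloc(1) -> c = 10; heap: [0-9 ALLOC][10-10 ALLOC][11-33 FREE]
Op 5: d = malloc(8) -> d = 11; heap: [0-9 ALLOC][10-10 ALLOC][11-18 ALLOC][19-33 FREE]
free(d): d = 11 -> block [11-18 ALLOC]; mark free, coalesce with adjacent free neighbors -> [0-9 ALLOC][10-10 ALLOC][11-33 FREE]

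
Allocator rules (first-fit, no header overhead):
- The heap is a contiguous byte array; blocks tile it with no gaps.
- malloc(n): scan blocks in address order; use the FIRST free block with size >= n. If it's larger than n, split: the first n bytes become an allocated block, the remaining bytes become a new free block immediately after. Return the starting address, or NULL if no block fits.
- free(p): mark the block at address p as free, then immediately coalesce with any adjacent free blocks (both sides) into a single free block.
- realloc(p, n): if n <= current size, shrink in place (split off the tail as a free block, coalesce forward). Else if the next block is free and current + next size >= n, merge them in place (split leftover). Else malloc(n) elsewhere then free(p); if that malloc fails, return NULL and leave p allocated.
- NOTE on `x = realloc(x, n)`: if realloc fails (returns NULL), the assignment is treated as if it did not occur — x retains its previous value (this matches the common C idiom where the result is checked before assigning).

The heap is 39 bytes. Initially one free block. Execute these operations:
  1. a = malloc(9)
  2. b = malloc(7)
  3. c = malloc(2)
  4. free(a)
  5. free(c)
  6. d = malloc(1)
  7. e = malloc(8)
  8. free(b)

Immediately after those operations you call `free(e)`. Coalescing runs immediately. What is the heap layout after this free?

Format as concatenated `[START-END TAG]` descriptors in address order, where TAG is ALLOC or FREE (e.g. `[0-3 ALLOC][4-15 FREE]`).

Op 1: a = malloc(9) -> a = 0; heap: [0-8 ALLOC][9-38 FREE]
Op 2: b = malloc(7) -> b = 9; heap: [0-8 ALLOC][9-15 ALLOC][16-38 FREE]
Op 3: c = malloc(2) -> c = 16; heap: [0-8 ALLOC][9-15 ALLOC][16-17 ALLOC][18-38 FREE]
Op 4: free(a) -> (freed a); heap: [0-8 FREE][9-15 ALLOC][16-17 ALLOC][18-38 FREE]
Op 5: free(c) -> (freed c); heap: [0-8 FREE][9-15 ALLOC][16-38 FREE]
Op 6: d = malloc(1) -> d = 0; heap: [0-0 ALLOC][1-8 FREE][9-15 ALLOC][16-38 FREE]
Op 7: e = malloc(8) -> e = 1; heap: [0-0 ALLOC][1-8 ALLOC][9-15 ALLOC][16-38 FREE]
Op 8: free(b) -> (freed b); heap: [0-0 ALLOC][1-8 ALLOC][9-38 FREE]
free(e): e = 1 -> block [1-8 ALLOC]; mark free, coalesce with adjacent free neighbors -> [0-0 ALLOC][1-38 FREE]

Answer: [0-0 ALLOC][1-38 FREE]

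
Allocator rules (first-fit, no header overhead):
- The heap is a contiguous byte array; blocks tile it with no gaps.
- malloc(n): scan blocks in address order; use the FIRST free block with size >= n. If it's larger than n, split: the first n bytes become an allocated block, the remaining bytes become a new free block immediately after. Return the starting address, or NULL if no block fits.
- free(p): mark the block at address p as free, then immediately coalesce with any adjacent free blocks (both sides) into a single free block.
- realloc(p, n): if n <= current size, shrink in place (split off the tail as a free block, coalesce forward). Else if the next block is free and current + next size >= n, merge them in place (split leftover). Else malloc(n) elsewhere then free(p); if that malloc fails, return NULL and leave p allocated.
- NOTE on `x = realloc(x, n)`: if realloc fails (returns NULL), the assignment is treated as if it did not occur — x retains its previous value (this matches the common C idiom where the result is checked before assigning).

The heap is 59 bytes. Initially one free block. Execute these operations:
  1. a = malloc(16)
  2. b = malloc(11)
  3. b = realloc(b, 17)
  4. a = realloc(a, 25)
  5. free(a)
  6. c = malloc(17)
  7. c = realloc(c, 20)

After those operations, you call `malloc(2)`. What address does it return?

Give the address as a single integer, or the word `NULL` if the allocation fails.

Op 1: a = malloc(16) -> a = 0; heap: [0-15 ALLOC][16-58 FREE]
Op 2: b = malloc(11) -> b = 16; heap: [0-15 ALLOC][16-26 ALLOC][27-58 FREE]
Op 3: b = realloc(b, 17) -> b = 16; heap: [0-15 ALLOC][16-32 ALLOC][33-58 FREE]
Op 4: a = realloc(a, 25) -> a = 33; heap: [0-15 FREE][16-32 ALLOC][33-57 ALLOC][58-58 FREE]
Op 5: free(a) -> (freed a); heap: [0-15 FREE][16-32 ALLOC][33-58 FREE]
Op 6: c = malloc(17) -> c = 33; heap: [0-15 FREE][16-32 ALLOC][33-49 ALLOC][50-58 FREE]
Op 7: c = realloc(c, 20) -> c = 33; heap: [0-15 FREE][16-32 ALLOC][33-52 ALLOC][53-58 FREE]
malloc(2): first-fit scan over [0-15 FREE][16-32 ALLOC][33-52 ALLOC][53-58 FREE] -> 0

Answer: 0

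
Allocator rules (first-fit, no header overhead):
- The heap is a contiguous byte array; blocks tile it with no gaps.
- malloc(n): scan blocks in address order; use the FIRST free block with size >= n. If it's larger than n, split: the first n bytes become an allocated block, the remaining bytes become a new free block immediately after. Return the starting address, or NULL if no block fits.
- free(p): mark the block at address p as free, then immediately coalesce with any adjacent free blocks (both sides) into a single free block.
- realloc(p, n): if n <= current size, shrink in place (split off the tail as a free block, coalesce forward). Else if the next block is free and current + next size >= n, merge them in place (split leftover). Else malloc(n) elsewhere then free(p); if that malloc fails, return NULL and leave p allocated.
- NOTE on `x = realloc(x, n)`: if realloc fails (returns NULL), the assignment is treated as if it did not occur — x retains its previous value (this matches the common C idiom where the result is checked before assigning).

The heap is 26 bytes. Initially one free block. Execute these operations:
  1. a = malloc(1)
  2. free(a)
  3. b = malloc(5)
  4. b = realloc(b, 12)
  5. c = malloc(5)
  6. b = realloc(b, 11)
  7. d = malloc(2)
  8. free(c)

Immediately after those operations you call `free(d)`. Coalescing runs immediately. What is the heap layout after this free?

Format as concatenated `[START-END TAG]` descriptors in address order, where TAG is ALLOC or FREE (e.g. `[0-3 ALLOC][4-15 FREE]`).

Answer: [0-10 ALLOC][11-25 FREE]

Derivation:
Op 1: a = malloc(1) -> a = 0; heap: [0-0 ALLOC][1-25 FREE]
Op 2: free(a) -> (freed a); heap: [0-25 FREE]
Op 3: b = malloc(5) -> b = 0; heap: [0-4 ALLOC][5-25 FREE]
Op 4: b = realloc(b, 12) -> b = 0; heap: [0-11 ALLOC][12-25 FREE]
Op 5: c = malloc(5) -> c = 12; heap: [0-11 ALLOC][12-16 ALLOC][17-25 FREE]
Op 6: b = realloc(b, 11) -> b = 0; heap: [0-10 ALLOC][11-11 FREE][12-16 ALLOC][17-25 FREE]
Op 7: d = malloc(2) -> d = 17; heap: [0-10 ALLOC][11-11 FREE][12-16 ALLOC][17-18 ALLOC][19-25 FREE]
Op 8: free(c) -> (freed c); heap: [0-10 ALLOC][11-16 FREE][17-18 ALLOC][19-25 FREE]
free(d): d = 17 -> block [17-18 ALLOC]; mark free, coalesce with adjacent free neighbors -> [0-10 ALLOC][11-25 FREE]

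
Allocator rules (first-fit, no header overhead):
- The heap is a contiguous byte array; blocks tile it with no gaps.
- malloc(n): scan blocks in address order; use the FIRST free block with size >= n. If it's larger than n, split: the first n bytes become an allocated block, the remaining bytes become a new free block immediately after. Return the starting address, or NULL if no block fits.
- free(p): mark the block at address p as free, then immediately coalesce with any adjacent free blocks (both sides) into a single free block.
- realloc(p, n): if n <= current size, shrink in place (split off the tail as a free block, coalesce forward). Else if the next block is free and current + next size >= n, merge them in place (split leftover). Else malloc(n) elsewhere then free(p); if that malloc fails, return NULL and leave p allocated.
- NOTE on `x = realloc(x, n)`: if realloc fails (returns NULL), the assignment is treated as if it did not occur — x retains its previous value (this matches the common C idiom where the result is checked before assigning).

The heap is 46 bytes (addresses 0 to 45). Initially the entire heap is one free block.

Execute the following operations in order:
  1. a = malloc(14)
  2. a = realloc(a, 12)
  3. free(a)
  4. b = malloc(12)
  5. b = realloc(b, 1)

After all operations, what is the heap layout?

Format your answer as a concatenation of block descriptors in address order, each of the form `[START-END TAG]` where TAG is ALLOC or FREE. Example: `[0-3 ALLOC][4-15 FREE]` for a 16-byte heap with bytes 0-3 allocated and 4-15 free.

Answer: [0-0 ALLOC][1-45 FREE]

Derivation:
Op 1: a = malloc(14) -> a = 0; heap: [0-13 ALLOC][14-45 FREE]
Op 2: a = realloc(a, 12) -> a = 0; heap: [0-11 ALLOC][12-45 FREE]
Op 3: free(a) -> (freed a); heap: [0-45 FREE]
Op 4: b = malloc(12) -> b = 0; heap: [0-11 ALLOC][12-45 FREE]
Op 5: b = realloc(b, 1) -> b = 0; heap: [0-0 ALLOC][1-45 FREE]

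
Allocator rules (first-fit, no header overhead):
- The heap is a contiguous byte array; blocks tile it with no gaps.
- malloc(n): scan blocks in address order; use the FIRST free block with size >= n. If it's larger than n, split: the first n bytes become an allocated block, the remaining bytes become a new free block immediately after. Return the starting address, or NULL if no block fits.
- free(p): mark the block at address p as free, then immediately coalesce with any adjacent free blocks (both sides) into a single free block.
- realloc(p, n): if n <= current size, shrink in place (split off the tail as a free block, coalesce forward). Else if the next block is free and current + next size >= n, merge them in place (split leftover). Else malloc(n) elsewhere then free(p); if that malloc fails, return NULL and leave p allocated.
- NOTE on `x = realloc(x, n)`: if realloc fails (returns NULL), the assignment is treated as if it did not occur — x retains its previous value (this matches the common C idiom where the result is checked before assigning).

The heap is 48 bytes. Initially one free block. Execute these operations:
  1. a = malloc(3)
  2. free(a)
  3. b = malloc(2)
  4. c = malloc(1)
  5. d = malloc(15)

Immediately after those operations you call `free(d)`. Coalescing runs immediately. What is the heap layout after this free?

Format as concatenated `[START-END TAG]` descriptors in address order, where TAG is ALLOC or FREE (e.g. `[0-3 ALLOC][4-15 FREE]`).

Answer: [0-1 ALLOC][2-2 ALLOC][3-47 FREE]

Derivation:
Op 1: a = malloc(3) -> a = 0; heap: [0-2 ALLOC][3-47 FREE]
Op 2: free(a) -> (freed a); heap: [0-47 FREE]
Op 3: b = malloc(2) -> b = 0; heap: [0-1 ALLOC][2-47 FREE]
Op 4: c = malloc(1) -> c = 2; heap: [0-1 ALLOC][2-2 ALLOC][3-47 FREE]
Op 5: d = malloc(15) -> d = 3; heap: [0-1 ALLOC][2-2 ALLOC][3-17 ALLOC][18-47 FREE]
free(d): d = 3 -> block [3-17 ALLOC]; mark free, coalesce with adjacent free neighbors -> [0-1 ALLOC][2-2 ALLOC][3-47 FREE]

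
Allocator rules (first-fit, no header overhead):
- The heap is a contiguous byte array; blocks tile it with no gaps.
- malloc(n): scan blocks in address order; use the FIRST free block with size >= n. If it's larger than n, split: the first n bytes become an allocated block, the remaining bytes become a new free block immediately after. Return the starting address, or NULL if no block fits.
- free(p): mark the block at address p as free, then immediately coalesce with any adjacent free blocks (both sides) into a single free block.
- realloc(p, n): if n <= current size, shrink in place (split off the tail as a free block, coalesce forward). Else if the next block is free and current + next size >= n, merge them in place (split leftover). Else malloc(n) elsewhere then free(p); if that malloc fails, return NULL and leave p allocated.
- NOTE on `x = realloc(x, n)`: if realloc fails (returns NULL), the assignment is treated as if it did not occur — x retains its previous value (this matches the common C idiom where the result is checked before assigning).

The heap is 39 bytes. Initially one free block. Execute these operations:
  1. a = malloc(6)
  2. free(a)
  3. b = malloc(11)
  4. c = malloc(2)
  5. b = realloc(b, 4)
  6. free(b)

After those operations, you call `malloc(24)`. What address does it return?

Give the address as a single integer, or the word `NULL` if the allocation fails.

Answer: 13

Derivation:
Op 1: a = malloc(6) -> a = 0; heap: [0-5 ALLOC][6-38 FREE]
Op 2: free(a) -> (freed a); heap: [0-38 FREE]
Op 3: b = malloc(11) -> b = 0; heap: [0-10 ALLOC][11-38 FREE]
Op 4: c = malloc(2) -> c = 11; heap: [0-10 ALLOC][11-12 ALLOC][13-38 FREE]
Op 5: b = realloc(b, 4) -> b = 0; heap: [0-3 ALLOC][4-10 FREE][11-12 ALLOC][13-38 FREE]
Op 6: free(b) -> (freed b); heap: [0-10 FREE][11-12 ALLOC][13-38 FREE]
malloc(24): first-fit scan over [0-10 FREE][11-12 ALLOC][13-38 FREE] -> 13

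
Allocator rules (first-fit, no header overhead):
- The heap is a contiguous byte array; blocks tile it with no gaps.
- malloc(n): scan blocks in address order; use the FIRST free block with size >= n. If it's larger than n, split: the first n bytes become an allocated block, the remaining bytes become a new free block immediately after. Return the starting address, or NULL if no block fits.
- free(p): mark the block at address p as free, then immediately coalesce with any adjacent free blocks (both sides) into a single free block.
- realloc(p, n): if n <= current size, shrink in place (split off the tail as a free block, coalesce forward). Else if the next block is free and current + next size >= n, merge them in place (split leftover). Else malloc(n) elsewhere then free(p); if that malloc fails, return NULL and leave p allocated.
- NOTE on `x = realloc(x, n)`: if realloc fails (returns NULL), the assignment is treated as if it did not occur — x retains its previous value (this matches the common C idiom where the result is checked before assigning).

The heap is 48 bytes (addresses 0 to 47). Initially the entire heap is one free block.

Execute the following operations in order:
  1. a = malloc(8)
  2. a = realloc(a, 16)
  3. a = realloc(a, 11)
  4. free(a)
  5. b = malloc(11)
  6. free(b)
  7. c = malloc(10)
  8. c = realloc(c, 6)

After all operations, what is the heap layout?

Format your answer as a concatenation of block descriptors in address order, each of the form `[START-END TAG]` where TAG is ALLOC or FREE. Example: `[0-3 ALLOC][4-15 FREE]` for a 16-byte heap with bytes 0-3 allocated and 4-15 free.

Answer: [0-5 ALLOC][6-47 FREE]

Derivation:
Op 1: a = malloc(8) -> a = 0; heap: [0-7 ALLOC][8-47 FREE]
Op 2: a = realloc(a, 16) -> a = 0; heap: [0-15 ALLOC][16-47 FREE]
Op 3: a = realloc(a, 11) -> a = 0; heap: [0-10 ALLOC][11-47 FREE]
Op 4: free(a) -> (freed a); heap: [0-47 FREE]
Op 5: b = malloc(11) -> b = 0; heap: [0-10 ALLOC][11-47 FREE]
Op 6: free(b) -> (freed b); heap: [0-47 FREE]
Op 7: c = malloc(10) -> c = 0; heap: [0-9 ALLOC][10-47 FREE]
Op 8: c = realloc(c, 6) -> c = 0; heap: [0-5 ALLOC][6-47 FREE]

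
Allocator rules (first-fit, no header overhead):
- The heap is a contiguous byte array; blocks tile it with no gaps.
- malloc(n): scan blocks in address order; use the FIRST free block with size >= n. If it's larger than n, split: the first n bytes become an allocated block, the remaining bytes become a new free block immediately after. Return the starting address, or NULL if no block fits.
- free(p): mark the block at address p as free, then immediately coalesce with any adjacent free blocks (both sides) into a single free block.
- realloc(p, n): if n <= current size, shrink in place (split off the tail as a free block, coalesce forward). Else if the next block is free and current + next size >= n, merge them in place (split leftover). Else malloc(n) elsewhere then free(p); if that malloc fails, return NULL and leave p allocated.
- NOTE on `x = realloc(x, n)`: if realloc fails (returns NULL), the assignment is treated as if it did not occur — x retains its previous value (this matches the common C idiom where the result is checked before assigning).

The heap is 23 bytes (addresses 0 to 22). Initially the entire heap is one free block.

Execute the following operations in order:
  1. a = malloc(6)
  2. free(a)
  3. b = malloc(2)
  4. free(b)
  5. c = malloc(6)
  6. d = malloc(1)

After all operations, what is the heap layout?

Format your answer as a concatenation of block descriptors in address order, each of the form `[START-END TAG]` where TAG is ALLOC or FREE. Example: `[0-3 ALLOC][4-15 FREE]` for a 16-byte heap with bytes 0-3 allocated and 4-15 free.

Op 1: a = malloc(6) -> a = 0; heap: [0-5 ALLOC][6-22 FREE]
Op 2: free(a) -> (freed a); heap: [0-22 FREE]
Op 3: b = malloc(2) -> b = 0; heap: [0-1 ALLOC][2-22 FREE]
Op 4: free(b) -> (freed b); heap: [0-22 FREE]
Op 5: c = malloc(6) -> c = 0; heap: [0-5 ALLOC][6-22 FREE]
Op 6: d = malloc(1) -> d = 6; heap: [0-5 ALLOC][6-6 ALLOC][7-22 FREE]

Answer: [0-5 ALLOC][6-6 ALLOC][7-22 FREE]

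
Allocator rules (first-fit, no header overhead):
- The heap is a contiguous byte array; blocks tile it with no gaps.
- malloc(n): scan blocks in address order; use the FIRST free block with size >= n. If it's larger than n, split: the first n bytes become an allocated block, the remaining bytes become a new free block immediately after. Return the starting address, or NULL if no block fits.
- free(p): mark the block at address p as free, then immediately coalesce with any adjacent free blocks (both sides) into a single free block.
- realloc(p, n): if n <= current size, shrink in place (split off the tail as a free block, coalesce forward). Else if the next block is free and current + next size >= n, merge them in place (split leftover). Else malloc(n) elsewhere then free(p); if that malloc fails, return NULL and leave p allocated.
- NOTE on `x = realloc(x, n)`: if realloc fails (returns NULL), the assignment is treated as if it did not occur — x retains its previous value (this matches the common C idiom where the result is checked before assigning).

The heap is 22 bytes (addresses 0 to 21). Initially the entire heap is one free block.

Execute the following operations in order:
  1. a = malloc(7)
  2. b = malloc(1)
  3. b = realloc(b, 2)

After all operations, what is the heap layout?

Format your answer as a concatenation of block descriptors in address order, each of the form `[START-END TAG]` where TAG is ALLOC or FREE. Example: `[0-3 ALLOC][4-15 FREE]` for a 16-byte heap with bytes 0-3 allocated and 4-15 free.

Answer: [0-6 ALLOC][7-8 ALLOC][9-21 FREE]

Derivation:
Op 1: a = malloc(7) -> a = 0; heap: [0-6 ALLOC][7-21 FREE]
Op 2: b = malloc(1) -> b = 7; heap: [0-6 ALLOC][7-7 ALLOC][8-21 FREE]
Op 3: b = realloc(b, 2) -> b = 7; heap: [0-6 ALLOC][7-8 ALLOC][9-21 FREE]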